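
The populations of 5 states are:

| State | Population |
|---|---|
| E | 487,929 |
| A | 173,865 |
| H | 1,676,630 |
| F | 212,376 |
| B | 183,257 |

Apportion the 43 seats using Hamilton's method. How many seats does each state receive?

E: 8; A: 3; H: 26; F: 3; B: 3

Total 2734057; standard divisor 2734057/43 ≈ 63582.721.
Standard quotas: E 7.6739, A 2.7345, H 26.3693, F 3.3402, B 2.8822.
Lower quotas: E 7, A 2, H 26, F 3, B 2 (sum 40, leaving 3 seats).
Remainders in descending order: B 0.8822, A 0.7345, E 0.6739, H 0.3693, F 0.3402.
The surplus seats go to B, A, E.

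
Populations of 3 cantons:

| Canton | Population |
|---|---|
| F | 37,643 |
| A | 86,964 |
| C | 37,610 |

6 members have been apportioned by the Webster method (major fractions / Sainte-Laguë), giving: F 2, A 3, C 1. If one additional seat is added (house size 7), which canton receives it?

Priority for the next seat is population ÷ (current seats + 0.5).
Priorities: F 15057.200, A 24846.857, C 25073.333.
Highest priority: C.

C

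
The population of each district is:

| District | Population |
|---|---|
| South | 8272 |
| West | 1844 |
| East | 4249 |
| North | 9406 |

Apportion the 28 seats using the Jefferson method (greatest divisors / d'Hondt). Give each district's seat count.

South 10; West 2; East 5; North 11

Standard divisor 23771/28 ≈ 848.964; standard quotas: South 9.744, West 2.172, East 5.005, North 11.079.
Rounding down gives 9, 2, 5, 11 = 27 seats, so the divisor must be adjusted.
With modified divisor 800: modified quotas South 10.340, West 2.305, East 5.311, North 11.758.
Rounding down: South 10, West 2, East 5, North 11 (total 28).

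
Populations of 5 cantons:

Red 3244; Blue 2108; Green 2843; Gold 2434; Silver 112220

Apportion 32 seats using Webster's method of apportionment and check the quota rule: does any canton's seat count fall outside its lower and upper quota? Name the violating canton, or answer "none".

Standard quotas: Red 0.845, Blue 0.549, Green 0.741, Gold 0.634, Silver 29.231.
Webster allocation: Red 1, Blue 1, Green 1, Gold 1, Silver 28.
Silver has quota 29.231 (lower 29, upper 30) but receives 28 — outside the quota interval.

Silver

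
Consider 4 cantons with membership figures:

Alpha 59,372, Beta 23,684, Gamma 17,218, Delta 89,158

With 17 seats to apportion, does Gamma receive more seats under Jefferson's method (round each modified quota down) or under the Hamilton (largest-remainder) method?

Hamilton

Jefferson: Alpha 5, Beta 2, Gamma 1, Delta 9.
Hamilton: Alpha 5, Beta 2, Gamma 2, Delta 8.
Gamma gets 1 under Jefferson and 2 under Hamilton.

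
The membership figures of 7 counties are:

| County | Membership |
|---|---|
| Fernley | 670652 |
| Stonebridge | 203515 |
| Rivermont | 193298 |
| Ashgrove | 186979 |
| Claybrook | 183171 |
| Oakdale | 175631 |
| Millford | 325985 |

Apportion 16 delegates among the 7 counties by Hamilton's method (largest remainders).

Fernley=5; Stonebridge=2; Rivermont=2; Ashgrove=2; Claybrook=1; Oakdale=1; Millford=3

Total 1939231; standard divisor 1939231/16 ≈ 121201.938.
Standard quotas: Fernley 5.5333, Stonebridge 1.6791, Rivermont 1.5948, Ashgrove 1.5427, Claybrook 1.5113, Oakdale 1.4491, Millford 2.6896.
Lower quotas: Fernley 5, Stonebridge 1, Rivermont 1, Ashgrove 1, Claybrook 1, Oakdale 1, Millford 2 (sum 12, leaving 4 seats).
Remainders in descending order: Millford 0.6896, Stonebridge 0.6791, Rivermont 0.5948, Ashgrove 0.5427, Fernley 0.5333, Claybrook 0.5113, Oakdale 0.4491.
Largest remainders: Millford, Stonebridge, Rivermont, Ashgrove receive the extra seats.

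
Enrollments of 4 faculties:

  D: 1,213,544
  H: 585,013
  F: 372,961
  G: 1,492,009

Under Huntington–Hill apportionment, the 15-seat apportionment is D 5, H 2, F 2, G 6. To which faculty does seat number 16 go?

Priority for the next seat is population ÷ (√(s·(s+1))).
Priorities: D 221561.808, H 238830.557, F 152260.691, G 230221.987.
Highest priority: H.

H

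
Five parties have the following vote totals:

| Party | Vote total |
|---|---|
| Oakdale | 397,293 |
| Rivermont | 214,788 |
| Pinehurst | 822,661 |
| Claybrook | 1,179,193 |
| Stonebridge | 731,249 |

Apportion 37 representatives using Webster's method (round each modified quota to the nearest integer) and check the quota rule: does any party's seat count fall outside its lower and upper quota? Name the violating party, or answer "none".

Standard quotas: Oakdale 4.394, Rivermont 2.376, Pinehurst 9.099, Claybrook 13.043, Stonebridge 8.088.
Webster allocation: Oakdale 5, Rivermont 2, Pinehurst 9, Claybrook 13, Stonebridge 8.
Every allocation lies between the lower and upper quota.

none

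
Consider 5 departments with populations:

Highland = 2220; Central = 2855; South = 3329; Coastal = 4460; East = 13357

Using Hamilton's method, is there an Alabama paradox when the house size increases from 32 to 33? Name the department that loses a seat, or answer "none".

Central

At 32 seats: Highland 3, Central 4, South 4, Coastal 5, East 16.
At 33 seats: Highland 3, Central 3, South 4, Coastal 6, East 17.
Central drops from 4 to 3.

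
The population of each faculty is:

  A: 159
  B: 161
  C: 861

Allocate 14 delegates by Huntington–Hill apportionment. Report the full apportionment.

With divisor 86: modified quotas A 1.849, B 1.872, C 10.012.
Geometric-mean thresholds: A √(1·2)=1.414, B √(1·2)=1.414, C √(10·11)=10.488.
Each quota rounded against its threshold gives A 2, B 2, C 10 (total 14).

A: 2, B: 2, C: 10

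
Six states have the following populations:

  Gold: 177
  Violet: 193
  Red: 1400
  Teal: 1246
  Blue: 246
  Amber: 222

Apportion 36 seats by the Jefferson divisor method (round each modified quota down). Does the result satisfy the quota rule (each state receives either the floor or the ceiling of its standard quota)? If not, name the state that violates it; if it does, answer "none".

Teal

Standard quotas: Gold 1.829, Violet 1.994, Red 14.466, Teal 12.875, Blue 2.542, Amber 2.294.
Jefferson allocation: Gold 1, Violet 2, Red 15, Teal 14, Blue 2, Amber 2.
Teal has quota 12.875 (lower 12, upper 13) but receives 14 — outside the quota interval.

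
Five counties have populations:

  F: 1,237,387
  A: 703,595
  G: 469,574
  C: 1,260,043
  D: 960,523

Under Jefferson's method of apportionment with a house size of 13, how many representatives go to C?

Standard divisor 4631122/13 ≈ 356240.154; standard quotas: F 3.473, A 1.975, G 1.318, C 3.537, D 2.696.
Rounding down gives 3, 1, 1, 3, 2 = 10 seats, so the divisor must be adjusted.
With modified divisor 312200: modified quotas F 3.963, A 2.254, G 1.504, C 4.036, D 3.077.
Rounding down: F 3, A 2, G 1, C 4, D 3 (total 13).
C receives 4.

4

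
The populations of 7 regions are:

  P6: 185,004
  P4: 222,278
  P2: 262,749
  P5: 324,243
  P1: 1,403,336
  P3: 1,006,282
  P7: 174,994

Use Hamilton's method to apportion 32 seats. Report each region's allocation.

Total 3578886; standard divisor 3578886/32 ≈ 111840.188.
Standard quotas: P6 1.6542, P4 1.9875, P2 2.3493, P5 2.8992, P1 12.5477, P3 8.9975, P7 1.5647.
Lower quotas: P6 1, P4 1, P2 2, P5 2, P1 12, P3 8, P7 1 (sum 27, leaving 5 seats).
Remainders in descending order: P3 0.9975, P4 0.9875, P5 0.8992, P6 0.6542, P7 0.5647, P1 0.5477, P2 0.3493.
Largest remainders: P3, P4, P5, P6, P7 receive the extra seats.

P6=2, P4=2, P2=2, P5=3, P1=12, P3=9, P7=2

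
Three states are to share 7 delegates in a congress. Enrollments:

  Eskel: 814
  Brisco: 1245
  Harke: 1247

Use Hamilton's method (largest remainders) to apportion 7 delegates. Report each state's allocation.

Standard divisor: 3306 ÷ 7 ≈ 472.286.
Standard quotas: Eskel 1.724, Brisco 2.636, Harke 2.640.
Lower quotas: Eskel 1, Brisco 2, Harke 2 (sum 5, leaving 2 seats).
Remainders in descending order: Eskel 0.724, Harke 0.640, Brisco 0.636.
The surplus seats go to Eskel, Harke.

Eskel=2, Brisco=2, Harke=3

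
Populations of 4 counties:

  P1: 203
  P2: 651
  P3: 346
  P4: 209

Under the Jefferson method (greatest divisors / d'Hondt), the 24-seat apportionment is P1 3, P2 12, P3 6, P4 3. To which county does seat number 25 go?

P4

Priority for the next seat is population ÷ (current seats + 1).
Priorities: P1 50.750, P2 50.077, P3 49.429, P4 52.250.
Highest priority: P4.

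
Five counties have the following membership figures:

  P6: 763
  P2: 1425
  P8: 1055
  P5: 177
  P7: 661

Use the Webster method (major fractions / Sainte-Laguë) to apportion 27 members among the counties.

Standard divisor 4081/27 ≈ 151.148; standard quotas: P6 5.048, P2 9.428, P8 6.980, P5 1.171, P7 4.373.
Rounding to the nearest integer gives 5, 9, 7, 1, 4 = 26 seats, so the divisor must be adjusted.
With modified divisor 148: modified quotas P6 5.155, P2 9.628, P8 7.128, P5 1.196, P7 4.466.
Rounding to the nearest integer: P6 5, P2 10, P8 7, P5 1, P7 4 (total 27).

P6: 5; P2: 10; P8: 7; P5: 1; P7: 4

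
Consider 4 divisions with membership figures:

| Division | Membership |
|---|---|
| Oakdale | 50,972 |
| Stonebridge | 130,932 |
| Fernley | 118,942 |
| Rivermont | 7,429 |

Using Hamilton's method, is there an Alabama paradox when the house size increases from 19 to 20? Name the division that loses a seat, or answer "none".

Rivermont

At 19 seats: Oakdale 3, Stonebridge 8, Fernley 7, Rivermont 1.
At 20 seats: Oakdale 3, Stonebridge 9, Fernley 8, Rivermont 0.
Rivermont drops from 1 to 0.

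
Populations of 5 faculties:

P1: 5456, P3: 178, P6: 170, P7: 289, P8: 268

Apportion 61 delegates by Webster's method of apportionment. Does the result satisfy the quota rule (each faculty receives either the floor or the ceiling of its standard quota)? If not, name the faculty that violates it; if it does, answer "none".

Standard quotas: P1 52.321, P3 1.707, P6 1.630, P7 2.771, P8 2.570.
Webster allocation: P1 51, P3 2, P6 2, P7 3, P8 3.
P1 has quota 52.321 (lower 52, upper 53) but receives 51 — outside the quota interval.

P1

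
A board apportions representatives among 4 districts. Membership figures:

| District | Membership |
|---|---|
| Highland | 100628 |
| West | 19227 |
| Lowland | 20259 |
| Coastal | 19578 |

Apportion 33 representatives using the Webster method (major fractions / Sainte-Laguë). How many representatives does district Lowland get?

Standard divisor 159692/33 ≈ 4839.152; standard quotas: Highland 20.795, West 3.973, Lowland 4.186, Coastal 4.046.
Rounding to the nearest integer gives Highland 21, West 4, Lowland 4, Coastal 4 — total 33, matching the house size, so no adjustment is needed.
Lowland receives 4.

4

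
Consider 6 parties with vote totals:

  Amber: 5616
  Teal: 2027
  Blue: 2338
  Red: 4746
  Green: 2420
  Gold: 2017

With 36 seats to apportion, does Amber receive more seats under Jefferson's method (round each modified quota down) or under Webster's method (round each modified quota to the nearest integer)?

Jefferson

Jefferson: Amber 11, Teal 4, Blue 4, Red 9, Green 4, Gold 4.
Webster: Amber 10, Teal 4, Blue 4, Red 9, Green 5, Gold 4.
Amber gets 11 under Jefferson and 10 under Webster.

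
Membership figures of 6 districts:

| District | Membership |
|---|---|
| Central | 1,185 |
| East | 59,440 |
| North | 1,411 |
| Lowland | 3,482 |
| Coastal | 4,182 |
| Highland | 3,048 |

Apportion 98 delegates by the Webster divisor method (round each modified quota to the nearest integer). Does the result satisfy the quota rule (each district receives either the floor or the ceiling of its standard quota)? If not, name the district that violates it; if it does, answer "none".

Standard quotas: Central 1.596, East 80.073, North 1.901, Lowland 4.691, Coastal 5.634, Highland 4.106.
Webster allocation: Central 2, East 79, North 2, Lowland 5, Coastal 6, Highland 4.
East has quota 80.073 (lower 80, upper 81) but receives 79 — outside the quota interval.

East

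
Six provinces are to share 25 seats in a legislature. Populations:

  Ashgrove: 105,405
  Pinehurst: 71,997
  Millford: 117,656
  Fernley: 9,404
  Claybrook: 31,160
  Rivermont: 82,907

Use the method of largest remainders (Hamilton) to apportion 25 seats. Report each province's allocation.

Total 418529; standard divisor 418529/25 ≈ 16741.16.
Standard quotas: Ashgrove 6.2962, Pinehurst 4.3006, Millford 7.0279, Fernley 0.5617, Claybrook 1.8613, Rivermont 4.9523.
Lower quotas: Ashgrove 6, Pinehurst 4, Millford 7, Fernley 0, Claybrook 1, Rivermont 4 (sum 22, leaving 3 seats).
Remainders in descending order: Rivermont 0.9523, Claybrook 0.8613, Fernley 0.5617, Pinehurst 0.3006, Ashgrove 0.2962, Millford 0.0279.
Largest remainders: Rivermont, Claybrook, Fernley receive the extra seats.

Ashgrove: 6, Pinehurst: 4, Millford: 7, Fernley: 1, Claybrook: 2, Rivermont: 5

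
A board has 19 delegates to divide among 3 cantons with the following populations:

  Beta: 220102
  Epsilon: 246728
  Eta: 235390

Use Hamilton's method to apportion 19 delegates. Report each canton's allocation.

Beta 6; Epsilon 7; Eta 6

Standard divisor: 702220 ÷ 19 ≈ 36958.947.
Standard quotas: Beta 5.9553, Epsilon 6.6757, Eta 6.3690.
Lower quotas: Beta 5, Epsilon 6, Eta 6 (sum 17, leaving 2 seats).
Remainders in descending order: Beta 0.9553, Epsilon 0.6757, Eta 0.3690.
The surplus seats go to Beta, Epsilon.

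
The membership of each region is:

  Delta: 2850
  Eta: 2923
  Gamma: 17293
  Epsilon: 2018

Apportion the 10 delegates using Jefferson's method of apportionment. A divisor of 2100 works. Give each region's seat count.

Delta: 1, Eta: 1, Gamma: 8, Epsilon: 0

With modified divisor 2100: modified quotas Delta 1.357, Eta 1.392, Gamma 8.235, Epsilon 0.961.
Rounding down: Delta 1, Eta 1, Gamma 8, Epsilon 0 (total 10).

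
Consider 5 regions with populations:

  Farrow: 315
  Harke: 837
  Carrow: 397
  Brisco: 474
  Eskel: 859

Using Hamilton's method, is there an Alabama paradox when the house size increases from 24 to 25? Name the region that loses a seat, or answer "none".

At 24 seats: Farrow 3, Harke 7, Carrow 3, Brisco 4, Eskel 7.
At 25 seats: Farrow 3, Harke 7, Carrow 3, Brisco 4, Eskel 8.
No region's allocation decreased.

none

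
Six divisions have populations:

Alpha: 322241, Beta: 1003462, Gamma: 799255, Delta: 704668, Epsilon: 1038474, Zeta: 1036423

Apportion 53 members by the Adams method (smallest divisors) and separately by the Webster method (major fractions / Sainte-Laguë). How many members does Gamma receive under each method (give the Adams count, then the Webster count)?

8 and 9

Adams: Alpha 4, Beta 11, Gamma 8, Delta 8, Epsilon 11, Zeta 11.
Webster: Alpha 3, Beta 11, Gamma 9, Delta 8, Epsilon 11, Zeta 11.
Gamma gets 8 under Adams and 9 under Webster.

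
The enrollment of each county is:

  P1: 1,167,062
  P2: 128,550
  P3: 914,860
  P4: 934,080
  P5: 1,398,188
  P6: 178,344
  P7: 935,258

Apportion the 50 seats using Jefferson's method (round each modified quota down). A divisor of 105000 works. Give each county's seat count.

With modified divisor 105000: modified quotas P1 11.115, P2 1.224, P3 8.713, P4 8.896, P5 13.316, P6 1.699, P7 8.907.
Rounding down: P1 11, P2 1, P3 8, P4 8, P5 13, P6 1, P7 8 (total 50).

P1 11; P2 1; P3 8; P4 8; P5 13; P6 1; P7 8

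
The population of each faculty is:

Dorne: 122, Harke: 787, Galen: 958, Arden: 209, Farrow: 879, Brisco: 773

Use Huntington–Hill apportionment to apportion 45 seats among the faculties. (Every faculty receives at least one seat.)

Dorne 2, Harke 9, Galen 11, Arden 3, Farrow 11, Brisco 9

With divisor 83.6: modified quotas Dorne 1.459, Harke 9.414, Galen 11.459, Arden 2.500, Farrow 10.514, Brisco 9.246.
Geometric-mean thresholds: Dorne √(1·2)=1.414, Harke √(9·10)=9.487, Galen √(11·12)=11.489, Arden √(2·3)=2.449, Farrow √(10·11)=10.488, Brisco √(9·10)=9.487.
Each quota rounded against its threshold gives Dorne 2, Harke 9, Galen 11, Arden 3, Farrow 11, Brisco 9 (total 45).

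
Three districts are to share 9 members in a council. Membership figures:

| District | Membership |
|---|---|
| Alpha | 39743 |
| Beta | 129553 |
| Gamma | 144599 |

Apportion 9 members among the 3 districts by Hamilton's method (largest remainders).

The standard divisor is 313895/9 ≈ 34877.222.
Standard quotas: Alpha 1.1395, Beta 3.7145, Gamma 4.1459.
Lower quotas: Alpha 1, Beta 3, Gamma 4 (sum 8, leaving 1 seat).
Remainders in descending order: Beta 0.7145, Gamma 0.1459, Alpha 0.1395.
The surplus seat goes to Beta.

Alpha: 1, Beta: 4, Gamma: 4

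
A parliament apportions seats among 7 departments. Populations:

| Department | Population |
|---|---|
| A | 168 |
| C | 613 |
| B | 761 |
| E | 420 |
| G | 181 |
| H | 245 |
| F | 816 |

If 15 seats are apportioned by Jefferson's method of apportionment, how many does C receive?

3

Standard divisor 3204/15 ≈ 213.6; standard quotas: A 0.787, C 2.870, B 3.563, E 1.966, G 0.847, H 1.147, F 3.820.
Rounding down gives 0, 2, 3, 1, 0, 1, 3 = 10 seats, so the divisor must be adjusted.
With modified divisor 174: modified quotas A 0.966, C 3.523, B 4.374, E 2.414, G 1.040, H 1.408, F 4.690.
Rounding down: A 0, C 3, B 4, E 2, G 1, H 1, F 4 (total 15).
C receives 3.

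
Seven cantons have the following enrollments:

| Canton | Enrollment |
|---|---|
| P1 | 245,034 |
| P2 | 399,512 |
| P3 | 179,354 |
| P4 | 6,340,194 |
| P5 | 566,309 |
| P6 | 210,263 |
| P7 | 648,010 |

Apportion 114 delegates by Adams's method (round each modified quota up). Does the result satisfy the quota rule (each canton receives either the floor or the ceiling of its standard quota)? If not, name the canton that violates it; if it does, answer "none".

Standard quotas: P1 3.252, P2 5.303, P3 2.381, P4 84.155, P5 7.517, P6 2.791, P7 8.601.
Adams allocation: P1 4, P2 6, P3 3, P4 81, P5 8, P6 3, P7 9.
P4 has quota 84.155 (lower 84, upper 85) but receives 81 — outside the quota interval.

P4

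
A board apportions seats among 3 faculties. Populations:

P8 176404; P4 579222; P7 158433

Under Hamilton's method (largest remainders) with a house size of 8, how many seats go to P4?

5

The standard divisor is 914059/8 ≈ 114257.375.
Standard quotas: P8 1.5439, P4 5.0694, P7 1.3866.
Lower quotas: P8 1, P4 5, P7 1 (sum 7, leaving 1 seat).
Remainders in descending order: P8 0.5439, P7 0.3866, P4 0.0694.
Largest remainder: P8 receives the extra seat.
P4 receives 5.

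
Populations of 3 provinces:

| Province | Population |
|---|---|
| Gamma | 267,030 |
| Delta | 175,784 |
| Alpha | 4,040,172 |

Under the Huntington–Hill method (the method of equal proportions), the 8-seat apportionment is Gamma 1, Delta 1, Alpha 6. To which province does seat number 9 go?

Priority for the next seat is population ÷ (√(s·(s+1))).
Priorities: Gamma 188818.724, Delta 124298.058, Alpha 623412.074.
Highest priority: Alpha.

Alpha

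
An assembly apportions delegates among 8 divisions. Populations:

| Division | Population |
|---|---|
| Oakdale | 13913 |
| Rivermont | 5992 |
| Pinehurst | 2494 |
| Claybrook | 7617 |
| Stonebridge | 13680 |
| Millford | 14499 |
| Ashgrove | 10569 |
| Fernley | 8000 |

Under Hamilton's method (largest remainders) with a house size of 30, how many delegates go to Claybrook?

Standard divisor: 76764 ÷ 30 ≈ 2558.8.
Standard quotas: Oakdale 5.4373, Rivermont 2.3417, Pinehurst 0.9747, Claybrook 2.9768, Stonebridge 5.3463, Millford 5.6663, Ashgrove 4.1305, Fernley 3.1265.
Lower quotas: Oakdale 5, Rivermont 2, Pinehurst 0, Claybrook 2, Stonebridge 5, Millford 5, Ashgrove 4, Fernley 3 (sum 26, leaving 4 seats).
Remainders in descending order: Claybrook 0.9768, Pinehurst 0.9747, Millford 0.6663, Oakdale 0.4373, Stonebridge 0.3463, Rivermont 0.3417, Ashgrove 0.1305, Fernley 0.1265.
Largest remainders: Claybrook, Pinehurst, Millford, Oakdale receive the extra seats.
Claybrook receives 3.

3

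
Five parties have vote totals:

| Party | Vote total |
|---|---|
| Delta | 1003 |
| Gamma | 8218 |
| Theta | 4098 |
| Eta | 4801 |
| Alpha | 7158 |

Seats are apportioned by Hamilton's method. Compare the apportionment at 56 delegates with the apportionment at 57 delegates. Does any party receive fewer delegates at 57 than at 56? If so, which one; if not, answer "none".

none

At 56 seats: Delta 2, Gamma 18, Theta 9, Eta 11, Alpha 16.
At 57 seats: Delta 2, Gamma 19, Theta 9, Eta 11, Alpha 16.
No party's allocation decreased.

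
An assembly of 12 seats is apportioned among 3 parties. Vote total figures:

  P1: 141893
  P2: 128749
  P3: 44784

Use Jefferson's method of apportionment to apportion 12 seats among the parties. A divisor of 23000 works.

P1: 6, P2: 5, P3: 1

With modified divisor 23000: modified quotas P1 6.169, P2 5.598, P3 1.947.
Rounding down: P1 6, P2 5, P3 1 (total 12).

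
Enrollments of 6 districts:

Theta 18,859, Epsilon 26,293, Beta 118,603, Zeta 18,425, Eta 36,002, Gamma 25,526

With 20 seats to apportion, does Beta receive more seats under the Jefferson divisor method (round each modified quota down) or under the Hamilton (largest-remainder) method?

Jefferson

Jefferson: Theta 1, Epsilon 2, Beta 11, Zeta 1, Eta 3, Gamma 2.
Hamilton: Theta 2, Epsilon 2, Beta 10, Zeta 1, Eta 3, Gamma 2.
Beta gets 11 under Jefferson and 10 under Hamilton.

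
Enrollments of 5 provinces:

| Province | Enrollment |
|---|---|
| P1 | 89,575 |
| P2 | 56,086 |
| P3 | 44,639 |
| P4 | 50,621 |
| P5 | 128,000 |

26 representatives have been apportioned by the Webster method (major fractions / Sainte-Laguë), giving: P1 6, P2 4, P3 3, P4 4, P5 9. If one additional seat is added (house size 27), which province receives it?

Priority for the next seat is population ÷ (current seats + 0.5).
Priorities: P1 13780.769, P2 12463.556, P3 12754.000, P4 11249.111, P5 13473.684.
Highest priority: P1.

P1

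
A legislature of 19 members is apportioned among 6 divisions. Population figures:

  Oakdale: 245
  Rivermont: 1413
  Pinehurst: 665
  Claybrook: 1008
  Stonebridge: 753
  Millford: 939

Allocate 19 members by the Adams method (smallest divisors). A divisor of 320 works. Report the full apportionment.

Oakdale=1, Rivermont=5, Pinehurst=3, Claybrook=4, Stonebridge=3, Millford=3

With modified divisor 320: modified quotas Oakdale 0.766, Rivermont 4.416, Pinehurst 2.078, Claybrook 3.150, Stonebridge 2.353, Millford 2.934.
Rounding up: Oakdale 1, Rivermont 5, Pinehurst 3, Claybrook 4, Stonebridge 3, Millford 3 (total 19).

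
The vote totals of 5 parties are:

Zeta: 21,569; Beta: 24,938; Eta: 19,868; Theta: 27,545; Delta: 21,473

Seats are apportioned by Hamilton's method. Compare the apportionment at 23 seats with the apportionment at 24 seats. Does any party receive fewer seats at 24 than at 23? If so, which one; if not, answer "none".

none

At 23 seats: Zeta 4, Beta 5, Eta 4, Theta 6, Delta 4.
At 24 seats: Zeta 5, Beta 5, Eta 4, Theta 6, Delta 4.
No party's allocation decreased.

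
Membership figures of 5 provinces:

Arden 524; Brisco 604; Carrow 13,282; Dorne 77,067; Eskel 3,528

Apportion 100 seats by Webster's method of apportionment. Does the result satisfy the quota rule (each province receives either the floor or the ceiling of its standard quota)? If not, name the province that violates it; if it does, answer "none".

Standard quotas: Arden 0.552, Brisco 0.636, Carrow 13.980, Dorne 81.119, Eskel 3.713.
Webster allocation: Arden 1, Brisco 1, Carrow 14, Dorne 80, Eskel 4.
Dorne has quota 81.119 (lower 81, upper 82) but receives 80 — outside the quota interval.

Dorne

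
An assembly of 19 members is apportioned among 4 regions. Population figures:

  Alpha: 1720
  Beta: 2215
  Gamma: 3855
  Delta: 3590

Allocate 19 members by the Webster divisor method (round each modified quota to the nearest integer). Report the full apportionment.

Alpha=3, Beta=4, Gamma=6, Delta=6

Standard divisor 11380/19 ≈ 598.947; standard quotas: Alpha 2.872, Beta 3.698, Gamma 6.436, Delta 5.994.
Rounding to the nearest integer gives Alpha 3, Beta 4, Gamma 6, Delta 6 — total 19, matching the house size, so no adjustment is needed.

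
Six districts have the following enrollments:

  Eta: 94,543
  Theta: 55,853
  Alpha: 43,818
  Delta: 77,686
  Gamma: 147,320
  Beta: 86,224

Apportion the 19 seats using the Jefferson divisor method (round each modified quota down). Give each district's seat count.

Standard divisor 505444/19 ≈ 26602.316; standard quotas: Eta 3.554, Theta 2.100, Alpha 1.647, Delta 2.920, Gamma 5.538, Beta 3.241.
Rounding down gives 3, 2, 1, 2, 5, 3 = 16 seats, so the divisor must be adjusted.
With modified divisor 22800: modified quotas Eta 4.147, Theta 2.450, Alpha 1.922, Delta 3.407, Gamma 6.461, Beta 3.782.
Rounding down: Eta 4, Theta 2, Alpha 1, Delta 3, Gamma 6, Beta 3 (total 19).

Eta: 4, Theta: 2, Alpha: 1, Delta: 3, Gamma: 6, Beta: 3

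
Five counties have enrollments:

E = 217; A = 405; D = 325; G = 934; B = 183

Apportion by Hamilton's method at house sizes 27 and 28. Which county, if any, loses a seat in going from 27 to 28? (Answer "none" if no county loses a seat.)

At 27 seats: E 3, A 5, D 4, G 12, B 3.
At 28 seats: E 3, A 6, D 4, G 13, B 2.
B drops from 3 to 2.

B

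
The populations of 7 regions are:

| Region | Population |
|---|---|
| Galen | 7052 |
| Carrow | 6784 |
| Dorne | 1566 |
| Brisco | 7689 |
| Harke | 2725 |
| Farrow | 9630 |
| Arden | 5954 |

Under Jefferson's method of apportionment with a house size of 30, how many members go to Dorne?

Standard divisor 41400/30 ≈ 1380; standard quotas: Galen 5.110, Carrow 4.916, Dorne 1.135, Brisco 5.572, Harke 1.975, Farrow 6.978, Arden 4.314.
Rounding down gives 5, 4, 1, 5, 1, 6, 4 = 26 seats, so the divisor must be adjusted.
With modified divisor 1240: modified quotas Galen 5.687, Carrow 5.471, Dorne 1.263, Brisco 6.201, Harke 2.198, Farrow 7.766, Arden 4.802.
Rounding down: Galen 5, Carrow 5, Dorne 1, Brisco 6, Harke 2, Farrow 7, Arden 4 (total 30).
Dorne receives 1.

1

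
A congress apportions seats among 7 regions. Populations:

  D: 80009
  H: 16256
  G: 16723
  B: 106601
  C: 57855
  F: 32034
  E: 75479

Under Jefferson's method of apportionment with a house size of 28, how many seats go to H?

Standard divisor 384957/28 ≈ 13748.464; standard quotas: D 5.819, H 1.182, G 1.216, B 7.754, C 4.208, F 2.330, E 5.490.
Rounding down gives 5, 1, 1, 7, 4, 2, 5 = 25 seats, so the divisor must be adjusted.
With modified divisor 12200: modified quotas D 6.558, H 1.332, G 1.371, B 8.738, C 4.742, F 2.626, E 6.187.
Rounding down: D 6, H 1, G 1, B 8, C 4, F 2, E 6 (total 28).
H receives 1.

1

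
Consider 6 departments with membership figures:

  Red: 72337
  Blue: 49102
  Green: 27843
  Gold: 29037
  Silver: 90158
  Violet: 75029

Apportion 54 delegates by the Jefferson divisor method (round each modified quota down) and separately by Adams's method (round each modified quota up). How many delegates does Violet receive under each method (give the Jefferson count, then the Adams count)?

Jefferson: Red 12, Blue 8, Green 4, Gold 4, Silver 14, Violet 12.
Adams: Red 11, Blue 8, Green 5, Gold 5, Silver 14, Violet 11.
Violet gets 12 under Jefferson and 11 under Adams.

12 and 11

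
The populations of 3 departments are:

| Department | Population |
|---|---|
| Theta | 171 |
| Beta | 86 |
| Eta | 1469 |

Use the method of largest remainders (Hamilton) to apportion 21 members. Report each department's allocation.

Total 1726; standard divisor 1726/21 ≈ 82.19.
Standard quotas: Theta 2.081, Beta 1.046, Eta 17.873.
Lower quotas: Theta 2, Beta 1, Eta 17 (sum 20, leaving 1 seat).
Remainders in descending order: Eta 0.873, Theta 0.081, Beta 0.046.
Largest remainder: Eta receives the extra seat.

Theta 2, Beta 1, Eta 18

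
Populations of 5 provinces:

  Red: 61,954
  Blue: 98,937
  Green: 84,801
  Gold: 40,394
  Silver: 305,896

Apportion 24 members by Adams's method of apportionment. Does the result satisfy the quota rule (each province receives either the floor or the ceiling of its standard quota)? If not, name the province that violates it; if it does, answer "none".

Standard quotas: Red 2.512, Blue 4.011, Green 3.438, Gold 1.638, Silver 12.402.
Adams allocation: Red 3, Blue 4, Green 4, Gold 2, Silver 11.
Silver has quota 12.402 (lower 12, upper 13) but receives 11 — outside the quota interval.

Silver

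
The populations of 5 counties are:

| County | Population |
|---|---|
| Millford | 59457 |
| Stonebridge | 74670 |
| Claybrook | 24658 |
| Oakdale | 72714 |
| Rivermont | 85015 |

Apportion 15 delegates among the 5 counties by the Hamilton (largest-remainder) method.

Millford: 3, Stonebridge: 4, Claybrook: 1, Oakdale: 3, Rivermont: 4

Standard divisor: 316514 ÷ 15 ≈ 21100.933.
Standard quotas: Millford 2.8177, Stonebridge 3.5387, Claybrook 1.1686, Oakdale 3.4460, Rivermont 4.0290.
Lower quotas: Millford 2, Stonebridge 3, Claybrook 1, Oakdale 3, Rivermont 4 (sum 13, leaving 2 seats).
Remainders in descending order: Millford 0.8177, Stonebridge 0.5387, Oakdale 0.4460, Claybrook 0.1686, Rivermont 0.0290.
Largest remainders: Millford, Stonebridge receive the extra seats.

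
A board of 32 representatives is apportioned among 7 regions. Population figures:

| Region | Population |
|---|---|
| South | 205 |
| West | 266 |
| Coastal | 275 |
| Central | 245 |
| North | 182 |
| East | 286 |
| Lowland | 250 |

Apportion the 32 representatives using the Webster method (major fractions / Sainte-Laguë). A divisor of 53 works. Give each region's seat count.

With modified divisor 53: modified quotas South 3.868, West 5.019, Coastal 5.189, Central 4.623, North 3.434, East 5.396, Lowland 4.717.
Rounding to the nearest integer: South 4, West 5, Coastal 5, Central 5, North 3, East 5, Lowland 5 (total 32).

South: 4, West: 5, Coastal: 5, Central: 5, North: 3, East: 5, Lowland: 5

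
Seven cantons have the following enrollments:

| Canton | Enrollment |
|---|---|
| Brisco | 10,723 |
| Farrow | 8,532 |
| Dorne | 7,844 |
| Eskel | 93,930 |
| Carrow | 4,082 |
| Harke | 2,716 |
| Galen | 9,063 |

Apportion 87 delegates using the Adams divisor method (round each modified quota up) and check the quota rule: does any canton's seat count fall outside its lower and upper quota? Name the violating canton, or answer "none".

Standard quotas: Brisco 6.815, Farrow 5.422, Dorne 4.985, Eskel 59.697, Carrow 2.594, Harke 1.726, Galen 5.760.
Adams allocation: Brisco 7, Farrow 6, Dorne 5, Eskel 58, Carrow 3, Harke 2, Galen 6.
Eskel has quota 59.697 (lower 59, upper 60) but receives 58 — outside the quota interval.

Eskel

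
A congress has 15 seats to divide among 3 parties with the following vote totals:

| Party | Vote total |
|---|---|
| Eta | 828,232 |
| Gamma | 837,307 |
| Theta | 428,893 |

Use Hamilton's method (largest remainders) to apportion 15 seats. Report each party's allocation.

The standard divisor is 2094432/15 ≈ 139628.8.
Standard quotas: Eta 5.9317, Gamma 5.9967, Theta 3.0717.
Lower quotas: Eta 5, Gamma 5, Theta 3 (sum 13, leaving 2 seats).
Remainders in descending order: Gamma 0.9967, Eta 0.9317, Theta 0.0717.
The surplus seats go to Gamma, Eta.

Eta 6, Gamma 6, Theta 3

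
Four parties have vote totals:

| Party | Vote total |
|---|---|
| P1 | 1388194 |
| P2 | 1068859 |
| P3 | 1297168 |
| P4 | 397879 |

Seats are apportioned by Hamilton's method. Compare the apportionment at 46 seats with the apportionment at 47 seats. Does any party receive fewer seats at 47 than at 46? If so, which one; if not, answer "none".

At 46 seats: P1 15, P2 12, P3 14, P4 5.
At 47 seats: P1 16, P2 12, P3 15, P4 4.
P4 drops from 5 to 4.

P4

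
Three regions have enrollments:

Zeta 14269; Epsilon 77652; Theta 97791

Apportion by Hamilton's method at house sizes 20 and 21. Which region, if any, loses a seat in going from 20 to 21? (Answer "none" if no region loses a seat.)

At 20 seats: Zeta 2, Epsilon 8, Theta 10.
At 21 seats: Zeta 1, Epsilon 9, Theta 11.
Zeta drops from 2 to 1.

Zeta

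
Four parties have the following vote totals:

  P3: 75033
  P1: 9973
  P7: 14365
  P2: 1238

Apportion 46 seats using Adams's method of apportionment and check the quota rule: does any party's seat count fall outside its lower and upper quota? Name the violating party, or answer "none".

Standard quotas: P3 34.306, P1 4.560, P7 6.568, P2 0.566.
Adams allocation: P3 33, P1 5, P7 7, P2 1.
P3 has quota 34.306 (lower 34, upper 35) but receives 33 — outside the quota interval.

P3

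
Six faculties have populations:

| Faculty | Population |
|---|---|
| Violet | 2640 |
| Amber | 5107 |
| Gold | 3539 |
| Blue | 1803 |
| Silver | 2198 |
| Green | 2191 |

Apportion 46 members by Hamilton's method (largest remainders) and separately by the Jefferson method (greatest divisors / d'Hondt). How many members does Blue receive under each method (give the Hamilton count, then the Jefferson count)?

5 and 4

Hamilton: Violet 7, Amber 13, Gold 9, Blue 5, Silver 6, Green 6.
Jefferson: Violet 7, Amber 14, Gold 9, Blue 4, Silver 6, Green 6.
Blue gets 5 under Hamilton and 4 under Jefferson.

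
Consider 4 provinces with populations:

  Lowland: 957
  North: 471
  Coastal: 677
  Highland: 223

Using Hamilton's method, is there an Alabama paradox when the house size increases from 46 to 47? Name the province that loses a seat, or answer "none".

At 46 seats: Lowland 19, North 9, Coastal 13, Highland 5.
At 47 seats: Lowland 19, North 10, Coastal 14, Highland 4.
Highland drops from 5 to 4.

Highland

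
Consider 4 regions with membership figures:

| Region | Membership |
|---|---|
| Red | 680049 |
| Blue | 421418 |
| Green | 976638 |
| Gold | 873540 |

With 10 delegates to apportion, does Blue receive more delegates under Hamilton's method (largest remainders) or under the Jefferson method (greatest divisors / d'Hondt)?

Hamilton

Hamilton: Red 2, Blue 2, Green 3, Gold 3.
Jefferson: Red 2, Blue 1, Green 4, Gold 3.
Blue gets 2 under Hamilton and 1 under Jefferson.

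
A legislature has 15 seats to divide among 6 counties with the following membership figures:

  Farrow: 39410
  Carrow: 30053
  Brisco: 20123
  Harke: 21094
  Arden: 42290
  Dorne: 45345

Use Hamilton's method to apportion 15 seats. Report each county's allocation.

Farrow 3; Carrow 2; Brisco 2; Harke 2; Arden 3; Dorne 3

The standard divisor is 198315/15 = 13221.
Standard quotas: Farrow 2.9809, Carrow 2.2731, Brisco 1.5220, Harke 1.5955, Arden 3.1987, Dorne 3.4298.
Lower quotas: Farrow 2, Carrow 2, Brisco 1, Harke 1, Arden 3, Dorne 3 (sum 12, leaving 3 seats).
Remainders in descending order: Farrow 0.9809, Harke 0.5955, Brisco 0.5220, Dorne 0.4298, Carrow 0.2731, Arden 0.1987.
The surplus seats go to Farrow, Harke, Brisco.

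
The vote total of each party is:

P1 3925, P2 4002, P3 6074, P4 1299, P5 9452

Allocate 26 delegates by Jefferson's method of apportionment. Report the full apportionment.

Standard divisor 24752/26 ≈ 952; standard quotas: P1 4.123, P2 4.204, P3 6.380, P4 1.364, P5 9.929.
Rounding down gives 4, 4, 6, 1, 9 = 24 seats, so the divisor must be adjusted.
With modified divisor 863: modified quotas P1 4.548, P2 4.637, P3 7.038, P4 1.505, P5 10.952.
Rounding down: P1 4, P2 4, P3 7, P4 1, P5 10 (total 26).

P1 4, P2 4, P3 7, P4 1, P5 10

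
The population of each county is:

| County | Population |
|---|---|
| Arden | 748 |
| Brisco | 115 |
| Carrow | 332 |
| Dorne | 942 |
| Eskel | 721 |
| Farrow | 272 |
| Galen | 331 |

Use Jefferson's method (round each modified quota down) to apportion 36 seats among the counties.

Arden 8, Brisco 1, Carrow 3, Dorne 10, Eskel 8, Farrow 3, Galen 3

Standard divisor 3461/36 ≈ 96.139; standard quotas: Arden 7.780, Brisco 1.196, Carrow 3.453, Dorne 9.798, Eskel 7.500, Farrow 2.829, Galen 3.443.
Rounding down gives 7, 1, 3, 9, 7, 2, 3 = 32 seats, so the divisor must be adjusted.
With modified divisor 88: modified quotas Arden 8.500, Brisco 1.307, Carrow 3.773, Dorne 10.705, Eskel 8.193, Farrow 3.091, Galen 3.761.
Rounding down: Arden 8, Brisco 1, Carrow 3, Dorne 10, Eskel 8, Farrow 3, Galen 3 (total 36).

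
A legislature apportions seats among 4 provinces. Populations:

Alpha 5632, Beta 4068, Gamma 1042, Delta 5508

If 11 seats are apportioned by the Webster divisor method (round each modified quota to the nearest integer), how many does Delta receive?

3

Standard divisor 16250/11 ≈ 1477.273; standard quotas: Alpha 3.812, Beta 2.754, Gamma 0.705, Delta 3.728.
Rounding to the nearest integer gives 4, 3, 1, 4 = 12 seats, so the divisor must be adjusted.
With modified divisor 1600: modified quotas Alpha 3.520, Beta 2.542, Gamma 0.651, Delta 3.442.
Rounding to the nearest integer: Alpha 4, Beta 3, Gamma 1, Delta 3 (total 11).
Delta receives 3.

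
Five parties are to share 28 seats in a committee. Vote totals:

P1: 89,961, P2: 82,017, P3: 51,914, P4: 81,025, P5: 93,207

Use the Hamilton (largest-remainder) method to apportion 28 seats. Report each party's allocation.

P1 6; P2 6; P3 4; P4 6; P5 6

Standard divisor: 398124 ÷ 28 ≈ 14218.714.
Standard quotas: P1 6.3269, P2 5.7682, P3 3.6511, P4 5.6985, P5 6.5552.
Lower quotas: P1 6, P2 5, P3 3, P4 5, P5 6 (sum 25, leaving 3 seats).
Remainders in descending order: P2 0.7682, P4 0.6985, P3 0.6511, P5 0.5552, P1 0.3269.
Largest remainders: P2, P4, P3 receive the extra seats.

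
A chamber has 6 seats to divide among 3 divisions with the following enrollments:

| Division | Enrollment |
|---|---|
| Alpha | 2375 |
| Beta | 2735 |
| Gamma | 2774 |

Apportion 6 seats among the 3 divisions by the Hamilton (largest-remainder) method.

Total 7884; standard divisor 7884/6 = 1314.
Standard quotas: Alpha 1.807, Beta 2.081, Gamma 2.111.
Lower quotas: Alpha 1, Beta 2, Gamma 2 (sum 5, leaving 1 seat).
Remainders in descending order: Alpha 0.807, Gamma 0.111, Beta 0.081.
The surplus seat goes to Alpha.

Alpha 2, Beta 2, Gamma 2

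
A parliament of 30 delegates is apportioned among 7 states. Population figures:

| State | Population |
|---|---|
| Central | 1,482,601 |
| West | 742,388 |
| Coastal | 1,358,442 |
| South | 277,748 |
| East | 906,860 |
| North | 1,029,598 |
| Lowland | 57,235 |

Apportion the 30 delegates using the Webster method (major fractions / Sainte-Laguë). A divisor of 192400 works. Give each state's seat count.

With modified divisor 192400: modified quotas Central 7.706, West 3.859, Coastal 7.061, South 1.444, East 4.713, North 5.351, Lowland 0.297.
Rounding to the nearest integer: Central 8, West 4, Coastal 7, South 1, East 5, North 5, Lowland 0 (total 30).

Central 8, West 4, Coastal 7, South 1, East 5, North 5, Lowland 0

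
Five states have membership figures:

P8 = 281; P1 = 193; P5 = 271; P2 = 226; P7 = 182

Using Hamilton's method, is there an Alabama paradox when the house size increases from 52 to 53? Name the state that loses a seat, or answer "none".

none

At 52 seats: P8 13, P1 9, P5 12, P2 10, P7 8.
At 53 seats: P8 13, P1 9, P5 13, P2 10, P7 8.
No state's allocation decreased.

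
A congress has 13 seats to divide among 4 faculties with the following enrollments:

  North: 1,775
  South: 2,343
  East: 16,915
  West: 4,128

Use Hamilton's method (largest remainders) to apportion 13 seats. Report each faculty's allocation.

North=1, South=1, East=9, West=2

Total 25161; standard divisor 25161/13 ≈ 1935.462.
Standard quotas: North 0.9171, South 1.2106, East 8.7395, West 2.1328.
Lower quotas: North 0, South 1, East 8, West 2 (sum 11, leaving 2 seats).
Remainders in descending order: North 0.9171, East 0.7395, South 0.2106, West 0.1328.
The surplus seats go to North, East.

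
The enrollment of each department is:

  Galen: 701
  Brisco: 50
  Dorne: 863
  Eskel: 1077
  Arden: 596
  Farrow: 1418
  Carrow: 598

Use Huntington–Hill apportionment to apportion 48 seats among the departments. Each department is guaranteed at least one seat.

Galen: 6, Brisco: 1, Dorne: 8, Eskel: 10, Arden: 5, Farrow: 13, Carrow: 5

With divisor 111: modified quotas Galen 6.315, Brisco 0.450, Dorne 7.775, Eskel 9.703, Arden 5.369, Farrow 12.775, Carrow 5.387.
Geometric-mean thresholds: Galen √(6·7)=6.481, Brisco (min 1), Dorne √(7·8)=7.483, Eskel √(9·10)=9.487, Arden √(5·6)=5.477, Farrow √(12·13)=12.490, Carrow √(5·6)=5.477.
Each quota rounded against its threshold gives Galen 6, Brisco 1, Dorne 8, Eskel 10, Arden 5, Farrow 13, Carrow 5 (total 48).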